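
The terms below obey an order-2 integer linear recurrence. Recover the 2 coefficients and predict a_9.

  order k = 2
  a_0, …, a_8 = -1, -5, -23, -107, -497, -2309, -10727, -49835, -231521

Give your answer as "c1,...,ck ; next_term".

4,3 ; -1075589

  a_2 = 4·-5 + 3·-1 = -23
  a_3 = 4·-23 + 3·-5 = -107
  a_4 = 4·-107 + 3·-23 = -497
  a_5 = 4·-497 + 3·-107 = -2309
  a_6 = 4·-2309 + 3·-497 = -10727
  a_7 = 4·-10727 + 3·-2309 = -49835
  a_8 = 4·-49835 + 3·-10727 = -231521
  a_9 = 4·-231521 + 3·-49835 = -1075589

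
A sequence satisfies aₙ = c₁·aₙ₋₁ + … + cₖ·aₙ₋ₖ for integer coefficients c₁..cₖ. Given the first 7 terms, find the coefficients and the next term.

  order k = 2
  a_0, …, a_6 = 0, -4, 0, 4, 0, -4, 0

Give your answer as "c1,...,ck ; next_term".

  a_2 = 0·-4 + -1·0 = 0
  a_3 = 0·0 + -1·-4 = 4
  a_4 = 0·4 + -1·0 = 0
  a_5 = 0·0 + -1·4 = -4
  a_6 = 0·-4 + -1·0 = 0
  a_7 = 0·0 + -1·-4 = 4

0,-1 ; 4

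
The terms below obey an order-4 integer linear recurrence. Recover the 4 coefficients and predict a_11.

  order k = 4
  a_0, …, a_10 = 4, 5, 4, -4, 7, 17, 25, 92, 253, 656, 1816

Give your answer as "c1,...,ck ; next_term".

  a_4 = 2·-4 + 1·4 + 3·5 + -1·4 = 7
  a_5 = 2·7 + 1·-4 + 3·4 + -1·5 = 17
  a_6 = 2·17 + 1·7 + 3·-4 + -1·4 = 25
  a_7 = 2·25 + 1·17 + 3·7 + -1·-4 = 92
  a_8 = 2·92 + 1·25 + 3·17 + -1·7 = 253
  a_9 = 2·253 + 1·92 + 3·25 + -1·17 = 656
  a_10 = 2·656 + 1·253 + 3·92 + -1·25 = 1816
  a_11 = 2·1816 + 1·656 + 3·253 + -1·92 = 4955

2,1,3,-1 ; 4955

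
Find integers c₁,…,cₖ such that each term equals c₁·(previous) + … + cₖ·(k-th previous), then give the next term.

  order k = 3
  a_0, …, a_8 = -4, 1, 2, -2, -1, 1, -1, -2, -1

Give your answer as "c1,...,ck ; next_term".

1,0,1 ; -2

  a_3 = 1·2 + 0·1 + 1·-4 = -2
  a_4 = 1·-2 + 0·2 + 1·1 = -1
  a_5 = 1·-1 + 0·-2 + 1·2 = 1
  a_6 = 1·1 + 0·-1 + 1·-2 = -1
  a_7 = 1·-1 + 0·1 + 1·-1 = -2
  a_8 = 1·-2 + 0·-1 + 1·1 = -1
  a_9 = 1·-1 + 0·-2 + 1·-1 = -2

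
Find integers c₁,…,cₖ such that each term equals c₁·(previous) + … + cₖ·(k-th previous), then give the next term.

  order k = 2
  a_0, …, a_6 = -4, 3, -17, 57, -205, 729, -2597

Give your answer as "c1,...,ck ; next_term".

-3,2 ; 9249

  a_2 = -3·3 + 2·-4 = -17
  a_3 = -3·-17 + 2·3 = 57
  a_4 = -3·57 + 2·-17 = -205
  a_5 = -3·-205 + 2·57 = 729
  a_6 = -3·729 + 2·-205 = -2597
  a_7 = -3·-2597 + 2·729 = 9249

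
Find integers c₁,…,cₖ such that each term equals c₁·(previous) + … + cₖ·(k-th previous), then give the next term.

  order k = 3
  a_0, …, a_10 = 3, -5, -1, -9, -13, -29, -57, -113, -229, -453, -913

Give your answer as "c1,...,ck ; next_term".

0,3,2 ; -1817

  a_3 = 0·-1 + 3·-5 + 2·3 = -9
  a_4 = 0·-9 + 3·-1 + 2·-5 = -13
  a_5 = 0·-13 + 3·-9 + 2·-1 = -29
  a_6 = 0·-29 + 3·-13 + 2·-9 = -57
  a_7 = 0·-57 + 3·-29 + 2·-13 = -113
  a_8 = 0·-113 + 3·-57 + 2·-29 = -229
  a_9 = 0·-229 + 3·-113 + 2·-57 = -453
  a_10 = 0·-453 + 3·-229 + 2·-113 = -913
  a_11 = 0·-913 + 3·-453 + 2·-229 = -1817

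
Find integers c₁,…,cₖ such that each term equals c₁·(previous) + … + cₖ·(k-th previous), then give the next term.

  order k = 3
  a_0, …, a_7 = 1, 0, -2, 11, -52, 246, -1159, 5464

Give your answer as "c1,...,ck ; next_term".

-4,4,3 ; -25754

  a_3 = -4·-2 + 4·0 + 3·1 = 11
  a_4 = -4·11 + 4·-2 + 3·0 = -52
  a_5 = -4·-52 + 4·11 + 3·-2 = 246
  a_6 = -4·246 + 4·-52 + 3·11 = -1159
  a_7 = -4·-1159 + 4·246 + 3·-52 = 5464
  a_8 = -4·5464 + 4·-1159 + 3·246 = -25754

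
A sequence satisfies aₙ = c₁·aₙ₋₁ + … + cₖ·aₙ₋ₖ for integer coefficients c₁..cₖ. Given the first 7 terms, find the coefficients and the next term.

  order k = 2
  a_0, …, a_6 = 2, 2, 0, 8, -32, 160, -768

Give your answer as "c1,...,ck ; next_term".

-4,4 ; 3712

  a_2 = -4·2 + 4·2 = 0
  a_3 = -4·0 + 4·2 = 8
  a_4 = -4·8 + 4·0 = -32
  a_5 = -4·-32 + 4·8 = 160
  a_6 = -4·160 + 4·-32 = -768
  a_7 = -4·-768 + 4·160 = 3712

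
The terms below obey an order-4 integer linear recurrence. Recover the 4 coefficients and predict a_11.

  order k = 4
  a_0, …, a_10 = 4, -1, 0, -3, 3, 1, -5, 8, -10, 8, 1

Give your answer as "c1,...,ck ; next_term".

  a_4 = -2·-3 + -2·0 + -1·-1 + -1·4 = 3
  a_5 = -2·3 + -2·-3 + -1·0 + -1·-1 = 1
  a_6 = -2·1 + -2·3 + -1·-3 + -1·0 = -5
  a_7 = -2·-5 + -2·1 + -1·3 + -1·-3 = 8
  a_8 = -2·8 + -2·-5 + -1·1 + -1·3 = -10
  a_9 = -2·-10 + -2·8 + -1·-5 + -1·1 = 8
  a_10 = -2·8 + -2·-10 + -1·8 + -1·-5 = 1
  a_11 = -2·1 + -2·8 + -1·-10 + -1·8 = -16

-2,-2,-1,-1 ; -16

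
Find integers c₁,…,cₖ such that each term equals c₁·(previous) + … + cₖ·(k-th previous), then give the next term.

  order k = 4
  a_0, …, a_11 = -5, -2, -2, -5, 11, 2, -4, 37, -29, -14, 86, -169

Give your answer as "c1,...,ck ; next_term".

0,0,2,-3 ; 59

  a_4 = 0·-5 + 0·-2 + 2·-2 + -3·-5 = 11
  a_5 = 0·11 + 0·-5 + 2·-2 + -3·-2 = 2
  a_6 = 0·2 + 0·11 + 2·-5 + -3·-2 = -4
  a_7 = 0·-4 + 0·2 + 2·11 + -3·-5 = 37
  a_8 = 0·37 + 0·-4 + 2·2 + -3·11 = -29
  a_9 = 0·-29 + 0·37 + 2·-4 + -3·2 = -14
  a_10 = 0·-14 + 0·-29 + 2·37 + -3·-4 = 86
  a_11 = 0·86 + 0·-14 + 2·-29 + -3·37 = -169
  a_12 = 0·-169 + 0·86 + 2·-14 + -3·-29 = 59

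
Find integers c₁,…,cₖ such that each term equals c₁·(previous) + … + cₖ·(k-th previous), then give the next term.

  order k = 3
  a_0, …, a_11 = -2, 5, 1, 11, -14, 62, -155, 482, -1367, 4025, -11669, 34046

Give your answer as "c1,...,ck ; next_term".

  a_3 = -2·1 + 3·5 + 1·-2 = 11
  a_4 = -2·11 + 3·1 + 1·5 = -14
  a_5 = -2·-14 + 3·11 + 1·1 = 62
  a_6 = -2·62 + 3·-14 + 1·11 = -155
  a_7 = -2·-155 + 3·62 + 1·-14 = 482
  a_8 = -2·482 + 3·-155 + 1·62 = -1367
  a_9 = -2·-1367 + 3·482 + 1·-155 = 4025
  a_10 = -2·4025 + 3·-1367 + 1·482 = -11669
  a_11 = -2·-11669 + 3·4025 + 1·-1367 = 34046
  a_12 = -2·34046 + 3·-11669 + 1·4025 = -99074

-2,3,1 ; -99074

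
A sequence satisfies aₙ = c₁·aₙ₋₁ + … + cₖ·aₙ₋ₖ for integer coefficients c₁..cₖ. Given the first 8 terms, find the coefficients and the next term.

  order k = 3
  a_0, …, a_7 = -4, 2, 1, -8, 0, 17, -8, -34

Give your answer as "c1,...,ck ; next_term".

  a_3 = 0·1 + -2·2 + 1·-4 = -8
  a_4 = 0·-8 + -2·1 + 1·2 = 0
  a_5 = 0·0 + -2·-8 + 1·1 = 17
  a_6 = 0·17 + -2·0 + 1·-8 = -8
  a_7 = 0·-8 + -2·17 + 1·0 = -34
  a_8 = 0·-34 + -2·-8 + 1·17 = 33

0,-2,1 ; 33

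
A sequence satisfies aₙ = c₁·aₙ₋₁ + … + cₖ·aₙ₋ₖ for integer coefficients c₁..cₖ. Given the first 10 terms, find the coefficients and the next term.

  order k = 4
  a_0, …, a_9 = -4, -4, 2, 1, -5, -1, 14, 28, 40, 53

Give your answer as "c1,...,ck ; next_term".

3,-4,3,-3 ; 41

  a_4 = 3·1 + -4·2 + 3·-4 + -3·-4 = -5
  a_5 = 3·-5 + -4·1 + 3·2 + -3·-4 = -1
  a_6 = 3·-1 + -4·-5 + 3·1 + -3·2 = 14
  a_7 = 3·14 + -4·-1 + 3·-5 + -3·1 = 28
  a_8 = 3·28 + -4·14 + 3·-1 + -3·-5 = 40
  a_9 = 3·40 + -4·28 + 3·14 + -3·-1 = 53
  a_10 = 3·53 + -4·40 + 3·28 + -3·14 = 41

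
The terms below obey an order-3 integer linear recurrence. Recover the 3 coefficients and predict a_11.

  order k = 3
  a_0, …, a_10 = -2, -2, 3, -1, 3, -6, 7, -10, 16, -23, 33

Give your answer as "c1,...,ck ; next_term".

-1,0,-1 ; -49

  a_3 = -1·3 + 0·-2 + -1·-2 = -1
  a_4 = -1·-1 + 0·3 + -1·-2 = 3
  a_5 = -1·3 + 0·-1 + -1·3 = -6
  a_6 = -1·-6 + 0·3 + -1·-1 = 7
  a_7 = -1·7 + 0·-6 + -1·3 = -10
  a_8 = -1·-10 + 0·7 + -1·-6 = 16
  a_9 = -1·16 + 0·-10 + -1·7 = -23
  a_10 = -1·-23 + 0·16 + -1·-10 = 33
  a_11 = -1·33 + 0·-23 + -1·16 = -49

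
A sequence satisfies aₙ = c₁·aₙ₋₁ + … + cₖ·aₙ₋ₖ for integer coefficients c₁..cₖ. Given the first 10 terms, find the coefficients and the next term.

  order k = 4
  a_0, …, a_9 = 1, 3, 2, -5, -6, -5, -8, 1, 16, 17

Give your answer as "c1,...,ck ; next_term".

1,-1,1,-2 ; 18

  a_4 = 1·-5 + -1·2 + 1·3 + -2·1 = -6
  a_5 = 1·-6 + -1·-5 + 1·2 + -2·3 = -5
  a_6 = 1·-5 + -1·-6 + 1·-5 + -2·2 = -8
  a_7 = 1·-8 + -1·-5 + 1·-6 + -2·-5 = 1
  a_8 = 1·1 + -1·-8 + 1·-5 + -2·-6 = 16
  a_9 = 1·16 + -1·1 + 1·-8 + -2·-5 = 17
  a_10 = 1·17 + -1·16 + 1·1 + -2·-8 = 18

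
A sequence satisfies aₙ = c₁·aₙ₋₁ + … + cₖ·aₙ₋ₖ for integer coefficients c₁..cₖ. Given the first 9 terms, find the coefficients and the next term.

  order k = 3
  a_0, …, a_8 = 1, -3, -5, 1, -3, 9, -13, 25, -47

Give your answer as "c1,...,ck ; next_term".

  a_3 = -1·-5 + 1·-3 + -1·1 = 1
  a_4 = -1·1 + 1·-5 + -1·-3 = -3
  a_5 = -1·-3 + 1·1 + -1·-5 = 9
  a_6 = -1·9 + 1·-3 + -1·1 = -13
  a_7 = -1·-13 + 1·9 + -1·-3 = 25
  a_8 = -1·25 + 1·-13 + -1·9 = -47
  a_9 = -1·-47 + 1·25 + -1·-13 = 85

-1,1,-1 ; 85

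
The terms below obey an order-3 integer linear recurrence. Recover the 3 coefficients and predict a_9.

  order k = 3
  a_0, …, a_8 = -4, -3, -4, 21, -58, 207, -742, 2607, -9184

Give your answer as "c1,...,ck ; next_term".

-3,1,-3 ; 32385

  a_3 = -3·-4 + 1·-3 + -3·-4 = 21
  a_4 = -3·21 + 1·-4 + -3·-3 = -58
  a_5 = -3·-58 + 1·21 + -3·-4 = 207
  a_6 = -3·207 + 1·-58 + -3·21 = -742
  a_7 = -3·-742 + 1·207 + -3·-58 = 2607
  a_8 = -3·2607 + 1·-742 + -3·207 = -9184
  a_9 = -3·-9184 + 1·2607 + -3·-742 = 32385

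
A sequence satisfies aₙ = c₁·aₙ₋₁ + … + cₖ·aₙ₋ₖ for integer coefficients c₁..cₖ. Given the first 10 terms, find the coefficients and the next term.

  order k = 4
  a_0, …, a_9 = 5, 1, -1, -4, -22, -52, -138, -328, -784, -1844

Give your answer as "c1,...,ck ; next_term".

  a_4 = 2·-4 + 2·-1 + -2·1 + -2·5 = -22
  a_5 = 2·-22 + 2·-4 + -2·-1 + -2·1 = -52
  a_6 = 2·-52 + 2·-22 + -2·-4 + -2·-1 = -138
  a_7 = 2·-138 + 2·-52 + -2·-22 + -2·-4 = -328
  a_8 = 2·-328 + 2·-138 + -2·-52 + -2·-22 = -784
  a_9 = 2·-784 + 2·-328 + -2·-138 + -2·-52 = -1844
  a_10 = 2·-1844 + 2·-784 + -2·-328 + -2·-138 = -4324

2,2,-2,-2 ; -4324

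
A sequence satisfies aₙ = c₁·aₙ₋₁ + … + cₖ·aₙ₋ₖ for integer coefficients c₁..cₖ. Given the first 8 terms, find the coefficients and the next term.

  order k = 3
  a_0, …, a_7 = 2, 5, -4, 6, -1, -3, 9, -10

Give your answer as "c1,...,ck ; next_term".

-1,0,1 ; 7

  a_3 = -1·-4 + 0·5 + 1·2 = 6
  a_4 = -1·6 + 0·-4 + 1·5 = -1
  a_5 = -1·-1 + 0·6 + 1·-4 = -3
  a_6 = -1·-3 + 0·-1 + 1·6 = 9
  a_7 = -1·9 + 0·-3 + 1·-1 = -10
  a_8 = -1·-10 + 0·9 + 1·-3 = 7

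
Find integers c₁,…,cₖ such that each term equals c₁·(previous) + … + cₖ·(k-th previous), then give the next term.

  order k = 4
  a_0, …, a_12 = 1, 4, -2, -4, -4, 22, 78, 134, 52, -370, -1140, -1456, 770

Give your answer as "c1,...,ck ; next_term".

  a_4 = 3·-4 + -4·-2 + -1·4 + 4·1 = -4
  a_5 = 3·-4 + -4·-4 + -1·-2 + 4·4 = 22
  a_6 = 3·22 + -4·-4 + -1·-4 + 4·-2 = 78
  a_7 = 3·78 + -4·22 + -1·-4 + 4·-4 = 134
  a_8 = 3·134 + -4·78 + -1·22 + 4·-4 = 52
  a_9 = 3·52 + -4·134 + -1·78 + 4·22 = -370
  a_10 = 3·-370 + -4·52 + -1·134 + 4·78 = -1140
  a_11 = 3·-1140 + -4·-370 + -1·52 + 4·134 = -1456
  a_12 = 3·-1456 + -4·-1140 + -1·-370 + 4·52 = 770
  a_13 = 3·770 + -4·-1456 + -1·-1140 + 4·-370 = 7794

3,-4,-1,4 ; 7794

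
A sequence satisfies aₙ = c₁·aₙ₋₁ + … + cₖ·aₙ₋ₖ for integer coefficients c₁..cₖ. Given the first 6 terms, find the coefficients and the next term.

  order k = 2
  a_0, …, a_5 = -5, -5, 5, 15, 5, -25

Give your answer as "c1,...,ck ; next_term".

1,-2 ; -35

  a_2 = 1·-5 + -2·-5 = 5
  a_3 = 1·5 + -2·-5 = 15
  a_4 = 1·15 + -2·5 = 5
  a_5 = 1·5 + -2·15 = -25
  a_6 = 1·-25 + -2·5 = -35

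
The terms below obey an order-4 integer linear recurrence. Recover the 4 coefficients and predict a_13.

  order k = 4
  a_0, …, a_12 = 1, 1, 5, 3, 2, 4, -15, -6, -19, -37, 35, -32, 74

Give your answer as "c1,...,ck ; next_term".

0,1,1,-4 ; 151

  a_4 = 0·3 + 1·5 + 1·1 + -4·1 = 2
  a_5 = 0·2 + 1·3 + 1·5 + -4·1 = 4
  a_6 = 0·4 + 1·2 + 1·3 + -4·5 = -15
  a_7 = 0·-15 + 1·4 + 1·2 + -4·3 = -6
  a_8 = 0·-6 + 1·-15 + 1·4 + -4·2 = -19
  a_9 = 0·-19 + 1·-6 + 1·-15 + -4·4 = -37
  a_10 = 0·-37 + 1·-19 + 1·-6 + -4·-15 = 35
  a_11 = 0·35 + 1·-37 + 1·-19 + -4·-6 = -32
  a_12 = 0·-32 + 1·35 + 1·-37 + -4·-19 = 74
  a_13 = 0·74 + 1·-32 + 1·35 + -4·-37 = 151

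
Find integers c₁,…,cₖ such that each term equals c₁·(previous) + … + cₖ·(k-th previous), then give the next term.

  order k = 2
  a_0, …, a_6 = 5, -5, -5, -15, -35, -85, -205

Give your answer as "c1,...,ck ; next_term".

2,1 ; -495

  a_2 = 2·-5 + 1·5 = -5
  a_3 = 2·-5 + 1·-5 = -15
  a_4 = 2·-15 + 1·-5 = -35
  a_5 = 2·-35 + 1·-15 = -85
  a_6 = 2·-85 + 1·-35 = -205
  a_7 = 2·-205 + 1·-85 = -495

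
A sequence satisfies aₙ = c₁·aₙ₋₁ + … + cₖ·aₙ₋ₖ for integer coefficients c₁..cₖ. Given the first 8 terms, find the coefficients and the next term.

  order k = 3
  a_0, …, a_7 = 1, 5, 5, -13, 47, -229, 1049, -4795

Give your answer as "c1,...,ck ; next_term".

-4,2,-3 ; 21965

  a_3 = -4·5 + 2·5 + -3·1 = -13
  a_4 = -4·-13 + 2·5 + -3·5 = 47
  a_5 = -4·47 + 2·-13 + -3·5 = -229
  a_6 = -4·-229 + 2·47 + -3·-13 = 1049
  a_7 = -4·1049 + 2·-229 + -3·47 = -4795
  a_8 = -4·-4795 + 2·1049 + -3·-229 = 21965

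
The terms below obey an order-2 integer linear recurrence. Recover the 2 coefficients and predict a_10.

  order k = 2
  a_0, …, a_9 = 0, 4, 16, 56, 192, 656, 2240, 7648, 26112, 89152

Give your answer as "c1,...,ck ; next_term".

4,-2 ; 304384

  a_2 = 4·4 + -2·0 = 16
  a_3 = 4·16 + -2·4 = 56
  a_4 = 4·56 + -2·16 = 192
  a_5 = 4·192 + -2·56 = 656
  a_6 = 4·656 + -2·192 = 2240
  a_7 = 4·2240 + -2·656 = 7648
  a_8 = 4·7648 + -2·2240 = 26112
  a_9 = 4·26112 + -2·7648 = 89152
  a_10 = 4·89152 + -2·26112 = 304384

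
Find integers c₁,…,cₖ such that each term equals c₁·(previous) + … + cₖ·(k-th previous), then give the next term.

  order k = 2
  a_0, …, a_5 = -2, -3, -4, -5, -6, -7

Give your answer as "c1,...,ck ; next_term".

2,-1 ; -8

  a_2 = 2·-3 + -1·-2 = -4
  a_3 = 2·-4 + -1·-3 = -5
  a_4 = 2·-5 + -1·-4 = -6
  a_5 = 2·-6 + -1·-5 = -7
  a_6 = 2·-7 + -1·-6 = -8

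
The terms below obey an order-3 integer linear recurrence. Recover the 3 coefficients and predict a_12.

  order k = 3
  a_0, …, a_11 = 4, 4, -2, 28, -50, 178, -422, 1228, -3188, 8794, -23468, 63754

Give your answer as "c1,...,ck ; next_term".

-2,3,3 ; -171530

  a_3 = -2·-2 + 3·4 + 3·4 = 28
  a_4 = -2·28 + 3·-2 + 3·4 = -50
  a_5 = -2·-50 + 3·28 + 3·-2 = 178
  a_6 = -2·178 + 3·-50 + 3·28 = -422
  a_7 = -2·-422 + 3·178 + 3·-50 = 1228
  a_8 = -2·1228 + 3·-422 + 3·178 = -3188
  a_9 = -2·-3188 + 3·1228 + 3·-422 = 8794
  a_10 = -2·8794 + 3·-3188 + 3·1228 = -23468
  a_11 = -2·-23468 + 3·8794 + 3·-3188 = 63754
  a_12 = -2·63754 + 3·-23468 + 3·8794 = -171530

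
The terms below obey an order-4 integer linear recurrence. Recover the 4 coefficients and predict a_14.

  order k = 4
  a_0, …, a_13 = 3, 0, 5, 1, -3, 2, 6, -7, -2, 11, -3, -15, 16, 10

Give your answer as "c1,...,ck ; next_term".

  a_4 = -1·1 + -1·5 + 0·0 + 1·3 = -3
  a_5 = -1·-3 + -1·1 + 0·5 + 1·0 = 2
  a_6 = -1·2 + -1·-3 + 0·1 + 1·5 = 6
  a_7 = -1·6 + -1·2 + 0·-3 + 1·1 = -7
  a_8 = -1·-7 + -1·6 + 0·2 + 1·-3 = -2
  a_9 = -1·-2 + -1·-7 + 0·6 + 1·2 = 11
  a_10 = -1·11 + -1·-2 + 0·-7 + 1·6 = -3
  a_11 = -1·-3 + -1·11 + 0·-2 + 1·-7 = -15
  a_12 = -1·-15 + -1·-3 + 0·11 + 1·-2 = 16
  a_13 = -1·16 + -1·-15 + 0·-3 + 1·11 = 10
  a_14 = -1·10 + -1·16 + 0·-15 + 1·-3 = -29

-1,-1,0,1 ; -29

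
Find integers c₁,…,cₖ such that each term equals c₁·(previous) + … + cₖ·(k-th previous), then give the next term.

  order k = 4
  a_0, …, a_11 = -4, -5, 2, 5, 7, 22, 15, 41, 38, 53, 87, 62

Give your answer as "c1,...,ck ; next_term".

  a_4 = 0·5 + 2·2 + 1·-5 + -2·-4 = 7
  a_5 = 0·7 + 2·5 + 1·2 + -2·-5 = 22
  a_6 = 0·22 + 2·7 + 1·5 + -2·2 = 15
  a_7 = 0·15 + 2·22 + 1·7 + -2·5 = 41
  a_8 = 0·41 + 2·15 + 1·22 + -2·7 = 38
  a_9 = 0·38 + 2·41 + 1·15 + -2·22 = 53
  a_10 = 0·53 + 2·38 + 1·41 + -2·15 = 87
  a_11 = 0·87 + 2·53 + 1·38 + -2·41 = 62
  a_12 = 0·62 + 2·87 + 1·53 + -2·38 = 151

0,2,1,-2 ; 151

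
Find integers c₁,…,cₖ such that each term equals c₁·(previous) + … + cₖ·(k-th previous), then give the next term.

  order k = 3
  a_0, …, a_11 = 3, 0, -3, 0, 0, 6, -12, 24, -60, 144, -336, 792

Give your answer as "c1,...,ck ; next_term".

-2,0,-2 ; -1872

  a_3 = -2·-3 + 0·0 + -2·3 = 0
  a_4 = -2·0 + 0·-3 + -2·0 = 0
  a_5 = -2·0 + 0·0 + -2·-3 = 6
  a_6 = -2·6 + 0·0 + -2·0 = -12
  a_7 = -2·-12 + 0·6 + -2·0 = 24
  a_8 = -2·24 + 0·-12 + -2·6 = -60
  a_9 = -2·-60 + 0·24 + -2·-12 = 144
  a_10 = -2·144 + 0·-60 + -2·24 = -336
  a_11 = -2·-336 + 0·144 + -2·-60 = 792
  a_12 = -2·792 + 0·-336 + -2·144 = -1872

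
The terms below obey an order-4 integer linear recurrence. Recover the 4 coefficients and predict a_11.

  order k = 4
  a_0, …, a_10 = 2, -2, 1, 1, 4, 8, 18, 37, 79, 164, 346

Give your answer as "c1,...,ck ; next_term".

  a_4 = 1·1 + 3·1 + -1·-2 + -1·2 = 4
  a_5 = 1·4 + 3·1 + -1·1 + -1·-2 = 8
  a_6 = 1·8 + 3·4 + -1·1 + -1·1 = 18
  a_7 = 1·18 + 3·8 + -1·4 + -1·1 = 37
  a_8 = 1·37 + 3·18 + -1·8 + -1·4 = 79
  a_9 = 1·79 + 3·37 + -1·18 + -1·8 = 164
  a_10 = 1·164 + 3·79 + -1·37 + -1·18 = 346
  a_11 = 1·346 + 3·164 + -1·79 + -1·37 = 722

1,3,-1,-1 ; 722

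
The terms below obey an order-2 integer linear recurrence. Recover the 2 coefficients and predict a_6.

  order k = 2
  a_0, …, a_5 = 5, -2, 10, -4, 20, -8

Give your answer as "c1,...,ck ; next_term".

0,2 ; 40

  a_2 = 0·-2 + 2·5 = 10
  a_3 = 0·10 + 2·-2 = -4
  a_4 = 0·-4 + 2·10 = 20
  a_5 = 0·20 + 2·-4 = -8
  a_6 = 0·-8 + 2·20 = 40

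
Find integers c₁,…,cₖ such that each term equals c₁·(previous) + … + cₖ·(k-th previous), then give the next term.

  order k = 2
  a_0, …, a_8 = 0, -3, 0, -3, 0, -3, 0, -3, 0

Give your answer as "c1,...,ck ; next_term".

  a_2 = 0·-3 + 1·0 = 0
  a_3 = 0·0 + 1·-3 = -3
  a_4 = 0·-3 + 1·0 = 0
  a_5 = 0·0 + 1·-3 = -3
  a_6 = 0·-3 + 1·0 = 0
  a_7 = 0·0 + 1·-3 = -3
  a_8 = 0·-3 + 1·0 = 0
  a_9 = 0·0 + 1·-3 = -3

0,1 ; -3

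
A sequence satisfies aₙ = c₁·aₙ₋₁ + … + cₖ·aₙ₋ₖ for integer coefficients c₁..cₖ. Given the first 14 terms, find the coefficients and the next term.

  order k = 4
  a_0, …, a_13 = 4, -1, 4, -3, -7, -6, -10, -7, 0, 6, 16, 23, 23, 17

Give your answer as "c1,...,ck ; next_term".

  a_4 = 1·-3 + 0·4 + 0·-1 + -1·4 = -7
  a_5 = 1·-7 + 0·-3 + 0·4 + -1·-1 = -6
  a_6 = 1·-6 + 0·-7 + 0·-3 + -1·4 = -10
  a_7 = 1·-10 + 0·-6 + 0·-7 + -1·-3 = -7
  a_8 = 1·-7 + 0·-10 + 0·-6 + -1·-7 = 0
  a_9 = 1·0 + 0·-7 + 0·-10 + -1·-6 = 6
  a_10 = 1·6 + 0·0 + 0·-7 + -1·-10 = 16
  a_11 = 1·16 + 0·6 + 0·0 + -1·-7 = 23
  a_12 = 1·23 + 0·16 + 0·6 + -1·0 = 23
  a_13 = 1·23 + 0·23 + 0·16 + -1·6 = 17
  a_14 = 1·17 + 0·23 + 0·23 + -1·16 = 1

1,0,0,-1 ; 1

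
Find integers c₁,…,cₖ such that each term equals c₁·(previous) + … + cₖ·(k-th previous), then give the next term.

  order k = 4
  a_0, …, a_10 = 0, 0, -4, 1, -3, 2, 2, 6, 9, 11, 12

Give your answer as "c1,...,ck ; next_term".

  a_4 = 1·1 + 1·-4 + -1·0 + -1·0 = -3
  a_5 = 1·-3 + 1·1 + -1·-4 + -1·0 = 2
  a_6 = 1·2 + 1·-3 + -1·1 + -1·-4 = 2
  a_7 = 1·2 + 1·2 + -1·-3 + -1·1 = 6
  a_8 = 1·6 + 1·2 + -1·2 + -1·-3 = 9
  a_9 = 1·9 + 1·6 + -1·2 + -1·2 = 11
  a_10 = 1·11 + 1·9 + -1·6 + -1·2 = 12
  a_11 = 1·12 + 1·11 + -1·9 + -1·6 = 8

1,1,-1,-1 ; 8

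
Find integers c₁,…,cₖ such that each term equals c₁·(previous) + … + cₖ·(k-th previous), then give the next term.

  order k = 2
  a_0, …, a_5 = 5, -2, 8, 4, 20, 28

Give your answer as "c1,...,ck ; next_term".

  a_2 = 1·-2 + 2·5 = 8
  a_3 = 1·8 + 2·-2 = 4
  a_4 = 1·4 + 2·8 = 20
  a_5 = 1·20 + 2·4 = 28
  a_6 = 1·28 + 2·20 = 68

1,2 ; 68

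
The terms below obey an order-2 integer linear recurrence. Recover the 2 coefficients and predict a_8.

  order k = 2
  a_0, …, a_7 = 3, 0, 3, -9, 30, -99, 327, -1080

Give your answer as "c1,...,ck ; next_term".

-3,1 ; 3567

  a_2 = -3·0 + 1·3 = 3
  a_3 = -3·3 + 1·0 = -9
  a_4 = -3·-9 + 1·3 = 30
  a_5 = -3·30 + 1·-9 = -99
  a_6 = -3·-99 + 1·30 = 327
  a_7 = -3·327 + 1·-99 = -1080
  a_8 = -3·-1080 + 1·327 = 3567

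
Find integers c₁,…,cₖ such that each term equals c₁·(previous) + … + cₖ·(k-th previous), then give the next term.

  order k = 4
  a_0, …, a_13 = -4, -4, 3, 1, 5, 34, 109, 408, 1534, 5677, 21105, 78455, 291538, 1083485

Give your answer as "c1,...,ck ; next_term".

  a_4 = 3·1 + 2·3 + 3·-4 + -2·-4 = 5
  a_5 = 3·5 + 2·1 + 3·3 + -2·-4 = 34
  a_6 = 3·34 + 2·5 + 3·1 + -2·3 = 109
  a_7 = 3·109 + 2·34 + 3·5 + -2·1 = 408
  a_8 = 3·408 + 2·109 + 3·34 + -2·5 = 1534
  a_9 = 3·1534 + 2·408 + 3·109 + -2·34 = 5677
  a_10 = 3·5677 + 2·1534 + 3·408 + -2·109 = 21105
  a_11 = 3·21105 + 2·5677 + 3·1534 + -2·408 = 78455
  a_12 = 3·78455 + 2·21105 + 3·5677 + -2·1534 = 291538
  a_13 = 3·291538 + 2·78455 + 3·21105 + -2·5677 = 1083485
  a_14 = 3·1083485 + 2·291538 + 3·78455 + -2·21105 = 4026686

3,2,3,-2 ; 4026686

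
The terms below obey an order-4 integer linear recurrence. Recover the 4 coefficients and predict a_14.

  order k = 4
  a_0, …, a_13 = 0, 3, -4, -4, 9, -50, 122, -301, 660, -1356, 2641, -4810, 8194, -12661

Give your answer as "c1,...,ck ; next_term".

-2,2,3,-4 ; 16716

  a_4 = -2·-4 + 2·-4 + 3·3 + -4·0 = 9
  a_5 = -2·9 + 2·-4 + 3·-4 + -4·3 = -50
  a_6 = -2·-50 + 2·9 + 3·-4 + -4·-4 = 122
  a_7 = -2·122 + 2·-50 + 3·9 + -4·-4 = -301
  a_8 = -2·-301 + 2·122 + 3·-50 + -4·9 = 660
  a_9 = -2·660 + 2·-301 + 3·122 + -4·-50 = -1356
  a_10 = -2·-1356 + 2·660 + 3·-301 + -4·122 = 2641
  a_11 = -2·2641 + 2·-1356 + 3·660 + -4·-301 = -4810
  a_12 = -2·-4810 + 2·2641 + 3·-1356 + -4·660 = 8194
  a_13 = -2·8194 + 2·-4810 + 3·2641 + -4·-1356 = -12661
  a_14 = -2·-12661 + 2·8194 + 3·-4810 + -4·2641 = 16716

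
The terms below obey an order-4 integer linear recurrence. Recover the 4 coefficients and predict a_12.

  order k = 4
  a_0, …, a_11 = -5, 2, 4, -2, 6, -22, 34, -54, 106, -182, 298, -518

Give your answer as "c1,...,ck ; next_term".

  a_4 = -2·-2 + -1·4 + -2·2 + -2·-5 = 6
  a_5 = -2·6 + -1·-2 + -2·4 + -2·2 = -22
  a_6 = -2·-22 + -1·6 + -2·-2 + -2·4 = 34
  a_7 = -2·34 + -1·-22 + -2·6 + -2·-2 = -54
  a_8 = -2·-54 + -1·34 + -2·-22 + -2·6 = 106
  a_9 = -2·106 + -1·-54 + -2·34 + -2·-22 = -182
  a_10 = -2·-182 + -1·106 + -2·-54 + -2·34 = 298
  a_11 = -2·298 + -1·-182 + -2·106 + -2·-54 = -518
  a_12 = -2·-518 + -1·298 + -2·-182 + -2·106 = 890

-2,-1,-2,-2 ; 890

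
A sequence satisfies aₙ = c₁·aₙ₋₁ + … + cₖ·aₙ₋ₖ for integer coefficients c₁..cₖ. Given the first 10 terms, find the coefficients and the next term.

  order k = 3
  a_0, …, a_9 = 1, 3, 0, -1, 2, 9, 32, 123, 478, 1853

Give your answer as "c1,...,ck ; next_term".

  a_3 = 4·0 + -1·3 + 2·1 = -1
  a_4 = 4·-1 + -1·0 + 2·3 = 2
  a_5 = 4·2 + -1·-1 + 2·0 = 9
  a_6 = 4·9 + -1·2 + 2·-1 = 32
  a_7 = 4·32 + -1·9 + 2·2 = 123
  a_8 = 4·123 + -1·32 + 2·9 = 478
  a_9 = 4·478 + -1·123 + 2·32 = 1853
  a_10 = 4·1853 + -1·478 + 2·123 = 7180

4,-1,2 ; 7180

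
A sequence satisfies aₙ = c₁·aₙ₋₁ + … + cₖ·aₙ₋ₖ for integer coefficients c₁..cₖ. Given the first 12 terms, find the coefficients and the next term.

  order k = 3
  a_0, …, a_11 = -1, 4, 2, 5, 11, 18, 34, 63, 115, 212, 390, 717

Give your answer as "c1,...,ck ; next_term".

  a_3 = 1·2 + 1·4 + 1·-1 = 5
  a_4 = 1·5 + 1·2 + 1·4 = 11
  a_5 = 1·11 + 1·5 + 1·2 = 18
  a_6 = 1·18 + 1·11 + 1·5 = 34
  a_7 = 1·34 + 1·18 + 1·11 = 63
  a_8 = 1·63 + 1·34 + 1·18 = 115
  a_9 = 1·115 + 1·63 + 1·34 = 212
  a_10 = 1·212 + 1·115 + 1·63 = 390
  a_11 = 1·390 + 1·212 + 1·115 = 717
  a_12 = 1·717 + 1·390 + 1·212 = 1319

1,1,1 ; 1319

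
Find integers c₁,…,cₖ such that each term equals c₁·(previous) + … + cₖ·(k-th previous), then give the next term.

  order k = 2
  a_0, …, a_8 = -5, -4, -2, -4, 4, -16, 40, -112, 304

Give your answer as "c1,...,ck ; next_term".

  a_2 = -2·-4 + 2·-5 = -2
  a_3 = -2·-2 + 2·-4 = -4
  a_4 = -2·-4 + 2·-2 = 4
  a_5 = -2·4 + 2·-4 = -16
  a_6 = -2·-16 + 2·4 = 40
  a_7 = -2·40 + 2·-16 = -112
  a_8 = -2·-112 + 2·40 = 304
  a_9 = -2·304 + 2·-112 = -832

-2,2 ; -832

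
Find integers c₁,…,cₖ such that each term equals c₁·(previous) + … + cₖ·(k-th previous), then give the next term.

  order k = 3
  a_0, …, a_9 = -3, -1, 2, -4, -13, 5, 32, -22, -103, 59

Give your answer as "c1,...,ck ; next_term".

1,-3,3 ; 302

  a_3 = 1·2 + -3·-1 + 3·-3 = -4
  a_4 = 1·-4 + -3·2 + 3·-1 = -13
  a_5 = 1·-13 + -3·-4 + 3·2 = 5
  a_6 = 1·5 + -3·-13 + 3·-4 = 32
  a_7 = 1·32 + -3·5 + 3·-13 = -22
  a_8 = 1·-22 + -3·32 + 3·5 = -103
  a_9 = 1·-103 + -3·-22 + 3·32 = 59
  a_10 = 1·59 + -3·-103 + 3·-22 = 302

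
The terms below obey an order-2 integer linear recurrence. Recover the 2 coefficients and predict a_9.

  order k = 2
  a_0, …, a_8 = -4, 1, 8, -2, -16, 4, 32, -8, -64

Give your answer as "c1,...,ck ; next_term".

0,-2 ; 16

  a_2 = 0·1 + -2·-4 = 8
  a_3 = 0·8 + -2·1 = -2
  a_4 = 0·-2 + -2·8 = -16
  a_5 = 0·-16 + -2·-2 = 4
  a_6 = 0·4 + -2·-16 = 32
  a_7 = 0·32 + -2·4 = -8
  a_8 = 0·-8 + -2·32 = -64
  a_9 = 0·-64 + -2·-8 = 16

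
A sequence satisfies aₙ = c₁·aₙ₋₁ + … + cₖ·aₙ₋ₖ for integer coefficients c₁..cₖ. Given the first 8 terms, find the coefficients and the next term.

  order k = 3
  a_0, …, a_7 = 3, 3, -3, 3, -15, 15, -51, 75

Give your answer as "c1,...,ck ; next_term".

  a_3 = 0·-3 + 3·3 + -2·3 = 3
  a_4 = 0·3 + 3·-3 + -2·3 = -15
  a_5 = 0·-15 + 3·3 + -2·-3 = 15
  a_6 = 0·15 + 3·-15 + -2·3 = -51
  a_7 = 0·-51 + 3·15 + -2·-15 = 75
  a_8 = 0·75 + 3·-51 + -2·15 = -183

0,3,-2 ; -183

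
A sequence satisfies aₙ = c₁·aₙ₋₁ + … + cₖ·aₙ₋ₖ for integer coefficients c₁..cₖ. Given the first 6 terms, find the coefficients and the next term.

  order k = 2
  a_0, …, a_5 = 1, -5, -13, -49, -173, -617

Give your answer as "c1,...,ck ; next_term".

  a_2 = 3·-5 + 2·1 = -13
  a_3 = 3·-13 + 2·-5 = -49
  a_4 = 3·-49 + 2·-13 = -173
  a_5 = 3·-173 + 2·-49 = -617
  a_6 = 3·-617 + 2·-173 = -2197

3,2 ; -2197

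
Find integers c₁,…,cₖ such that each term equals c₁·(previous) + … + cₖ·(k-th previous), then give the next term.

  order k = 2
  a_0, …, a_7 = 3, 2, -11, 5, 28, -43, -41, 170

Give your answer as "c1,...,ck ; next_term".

-1,-3 ; -47

  a_2 = -1·2 + -3·3 = -11
  a_3 = -1·-11 + -3·2 = 5
  a_4 = -1·5 + -3·-11 = 28
  a_5 = -1·28 + -3·5 = -43
  a_6 = -1·-43 + -3·28 = -41
  a_7 = -1·-41 + -3·-43 = 170
  a_8 = -1·170 + -3·-41 = -47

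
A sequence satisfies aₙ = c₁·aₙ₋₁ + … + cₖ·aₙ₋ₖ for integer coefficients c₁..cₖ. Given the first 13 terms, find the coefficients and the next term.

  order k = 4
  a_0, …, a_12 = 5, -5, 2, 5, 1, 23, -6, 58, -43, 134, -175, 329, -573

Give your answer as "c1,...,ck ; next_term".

0,3,-1,-2 ; 894

  a_4 = 0·5 + 3·2 + -1·-5 + -2·5 = 1
  a_5 = 0·1 + 3·5 + -1·2 + -2·-5 = 23
  a_6 = 0·23 + 3·1 + -1·5 + -2·2 = -6
  a_7 = 0·-6 + 3·23 + -1·1 + -2·5 = 58
  a_8 = 0·58 + 3·-6 + -1·23 + -2·1 = -43
  a_9 = 0·-43 + 3·58 + -1·-6 + -2·23 = 134
  a_10 = 0·134 + 3·-43 + -1·58 + -2·-6 = -175
  a_11 = 0·-175 + 3·134 + -1·-43 + -2·58 = 329
  a_12 = 0·329 + 3·-175 + -1·134 + -2·-43 = -573
  a_13 = 0·-573 + 3·329 + -1·-175 + -2·134 = 894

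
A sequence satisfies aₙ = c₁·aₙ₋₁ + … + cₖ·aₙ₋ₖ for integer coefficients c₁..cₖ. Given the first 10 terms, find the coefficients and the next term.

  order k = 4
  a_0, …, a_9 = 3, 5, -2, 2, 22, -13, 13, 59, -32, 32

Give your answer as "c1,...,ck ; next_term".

-1,0,3,3 ; 184

  a_4 = -1·2 + 0·-2 + 3·5 + 3·3 = 22
  a_5 = -1·22 + 0·2 + 3·-2 + 3·5 = -13
  a_6 = -1·-13 + 0·22 + 3·2 + 3·-2 = 13
  a_7 = -1·13 + 0·-13 + 3·22 + 3·2 = 59
  a_8 = -1·59 + 0·13 + 3·-13 + 3·22 = -32
  a_9 = -1·-32 + 0·59 + 3·13 + 3·-13 = 32
  a_10 = -1·32 + 0·-32 + 3·59 + 3·13 = 184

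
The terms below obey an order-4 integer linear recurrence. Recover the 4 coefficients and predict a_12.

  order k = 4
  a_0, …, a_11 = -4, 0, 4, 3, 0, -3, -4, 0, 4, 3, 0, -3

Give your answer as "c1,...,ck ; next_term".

  a_4 = 0·3 + -1·4 + 0·0 + -1·-4 = 0
  a_5 = 0·0 + -1·3 + 0·4 + -1·0 = -3
  a_6 = 0·-3 + -1·0 + 0·3 + -1·4 = -4
  a_7 = 0·-4 + -1·-3 + 0·0 + -1·3 = 0
  a_8 = 0·0 + -1·-4 + 0·-3 + -1·0 = 4
  a_9 = 0·4 + -1·0 + 0·-4 + -1·-3 = 3
  a_10 = 0·3 + -1·4 + 0·0 + -1·-4 = 0
  a_11 = 0·0 + -1·3 + 0·4 + -1·0 = -3
  a_12 = 0·-3 + -1·0 + 0·3 + -1·4 = -4

0,-1,0,-1 ; -4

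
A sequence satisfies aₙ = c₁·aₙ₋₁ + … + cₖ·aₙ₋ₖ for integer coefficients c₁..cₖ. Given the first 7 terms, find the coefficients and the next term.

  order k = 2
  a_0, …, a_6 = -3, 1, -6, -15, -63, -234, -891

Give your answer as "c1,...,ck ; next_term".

  a_2 = 3·1 + 3·-3 = -6
  a_3 = 3·-6 + 3·1 = -15
  a_4 = 3·-15 + 3·-6 = -63
  a_5 = 3·-63 + 3·-15 = -234
  a_6 = 3·-234 + 3·-63 = -891
  a_7 = 3·-891 + 3·-234 = -3375

3,3 ; -3375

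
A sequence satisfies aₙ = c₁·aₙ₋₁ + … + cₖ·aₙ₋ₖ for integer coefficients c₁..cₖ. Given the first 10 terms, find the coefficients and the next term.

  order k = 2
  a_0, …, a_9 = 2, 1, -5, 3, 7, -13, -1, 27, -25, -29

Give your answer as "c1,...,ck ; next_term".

-1,-2 ; 79

  a_2 = -1·1 + -2·2 = -5
  a_3 = -1·-5 + -2·1 = 3
  a_4 = -1·3 + -2·-5 = 7
  a_5 = -1·7 + -2·3 = -13
  a_6 = -1·-13 + -2·7 = -1
  a_7 = -1·-1 + -2·-13 = 27
  a_8 = -1·27 + -2·-1 = -25
  a_9 = -1·-25 + -2·27 = -29
  a_10 = -1·-29 + -2·-25 = 79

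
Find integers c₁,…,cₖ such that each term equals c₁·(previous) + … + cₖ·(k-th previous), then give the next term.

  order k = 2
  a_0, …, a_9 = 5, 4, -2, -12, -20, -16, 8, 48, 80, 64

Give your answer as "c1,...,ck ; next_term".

2,-2 ; -32

  a_2 = 2·4 + -2·5 = -2
  a_3 = 2·-2 + -2·4 = -12
  a_4 = 2·-12 + -2·-2 = -20
  a_5 = 2·-20 + -2·-12 = -16
  a_6 = 2·-16 + -2·-20 = 8
  a_7 = 2·8 + -2·-16 = 48
  a_8 = 2·48 + -2·8 = 80
  a_9 = 2·80 + -2·48 = 64
  a_10 = 2·64 + -2·80 = -32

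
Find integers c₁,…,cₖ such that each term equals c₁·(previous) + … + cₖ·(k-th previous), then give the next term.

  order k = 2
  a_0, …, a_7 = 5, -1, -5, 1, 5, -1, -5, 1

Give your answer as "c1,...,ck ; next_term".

0,-1 ; 5

  a_2 = 0·-1 + -1·5 = -5
  a_3 = 0·-5 + -1·-1 = 1
  a_4 = 0·1 + -1·-5 = 5
  a_5 = 0·5 + -1·1 = -1
  a_6 = 0·-1 + -1·5 = -5
  a_7 = 0·-5 + -1·-1 = 1
  a_8 = 0·1 + -1·-5 = 5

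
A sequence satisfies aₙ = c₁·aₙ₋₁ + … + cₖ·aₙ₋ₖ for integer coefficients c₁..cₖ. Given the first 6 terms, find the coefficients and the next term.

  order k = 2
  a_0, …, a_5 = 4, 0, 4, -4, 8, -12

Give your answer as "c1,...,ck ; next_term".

  a_2 = -1·0 + 1·4 = 4
  a_3 = -1·4 + 1·0 = -4
  a_4 = -1·-4 + 1·4 = 8
  a_5 = -1·8 + 1·-4 = -12
  a_6 = -1·-12 + 1·8 = 20

-1,1 ; 20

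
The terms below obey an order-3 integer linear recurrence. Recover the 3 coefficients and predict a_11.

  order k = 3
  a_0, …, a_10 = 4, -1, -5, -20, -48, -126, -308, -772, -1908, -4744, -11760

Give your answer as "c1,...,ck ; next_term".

2,2,-2 ; -29192

  a_3 = 2·-5 + 2·-1 + -2·4 = -20
  a_4 = 2·-20 + 2·-5 + -2·-1 = -48
  a_5 = 2·-48 + 2·-20 + -2·-5 = -126
  a_6 = 2·-126 + 2·-48 + -2·-20 = -308
  a_7 = 2·-308 + 2·-126 + -2·-48 = -772
  a_8 = 2·-772 + 2·-308 + -2·-126 = -1908
  a_9 = 2·-1908 + 2·-772 + -2·-308 = -4744
  a_10 = 2·-4744 + 2·-1908 + -2·-772 = -11760
  a_11 = 2·-11760 + 2·-4744 + -2·-1908 = -29192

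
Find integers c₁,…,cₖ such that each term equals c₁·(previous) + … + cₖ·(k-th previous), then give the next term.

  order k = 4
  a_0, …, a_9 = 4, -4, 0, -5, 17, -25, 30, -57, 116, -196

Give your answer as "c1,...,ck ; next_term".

  a_4 = -1·-5 + 0·0 + -1·-4 + 2·4 = 17
  a_5 = -1·17 + 0·-5 + -1·0 + 2·-4 = -25
  a_6 = -1·-25 + 0·17 + -1·-5 + 2·0 = 30
  a_7 = -1·30 + 0·-25 + -1·17 + 2·-5 = -57
  a_8 = -1·-57 + 0·30 + -1·-25 + 2·17 = 116
  a_9 = -1·116 + 0·-57 + -1·30 + 2·-25 = -196
  a_10 = -1·-196 + 0·116 + -1·-57 + 2·30 = 313

-1,0,-1,2 ; 313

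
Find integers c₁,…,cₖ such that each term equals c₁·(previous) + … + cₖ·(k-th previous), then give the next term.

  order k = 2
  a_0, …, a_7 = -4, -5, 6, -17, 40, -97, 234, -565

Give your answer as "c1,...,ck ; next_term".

-2,1 ; 1364

  a_2 = -2·-5 + 1·-4 = 6
  a_3 = -2·6 + 1·-5 = -17
  a_4 = -2·-17 + 1·6 = 40
  a_5 = -2·40 + 1·-17 = -97
  a_6 = -2·-97 + 1·40 = 234
  a_7 = -2·234 + 1·-97 = -565
  a_8 = -2·-565 + 1·234 = 1364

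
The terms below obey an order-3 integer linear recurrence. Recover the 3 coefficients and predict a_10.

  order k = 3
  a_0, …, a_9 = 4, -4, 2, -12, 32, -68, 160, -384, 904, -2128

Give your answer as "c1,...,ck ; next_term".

-2,0,-2 ; 5024

  a_3 = -2·2 + 0·-4 + -2·4 = -12
  a_4 = -2·-12 + 0·2 + -2·-4 = 32
  a_5 = -2·32 + 0·-12 + -2·2 = -68
  a_6 = -2·-68 + 0·32 + -2·-12 = 160
  a_7 = -2·160 + 0·-68 + -2·32 = -384
  a_8 = -2·-384 + 0·160 + -2·-68 = 904
  a_9 = -2·904 + 0·-384 + -2·160 = -2128
  a_10 = -2·-2128 + 0·904 + -2·-384 = 5024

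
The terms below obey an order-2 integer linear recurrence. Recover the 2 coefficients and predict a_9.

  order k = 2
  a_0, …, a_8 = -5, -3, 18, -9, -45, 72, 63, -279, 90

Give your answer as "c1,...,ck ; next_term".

  a_2 = -1·-3 + -3·-5 = 18
  a_3 = -1·18 + -3·-3 = -9
  a_4 = -1·-9 + -3·18 = -45
  a_5 = -1·-45 + -3·-9 = 72
  a_6 = -1·72 + -3·-45 = 63
  a_7 = -1·63 + -3·72 = -279
  a_8 = -1·-279 + -3·63 = 90
  a_9 = -1·90 + -3·-279 = 747

-1,-3 ; 747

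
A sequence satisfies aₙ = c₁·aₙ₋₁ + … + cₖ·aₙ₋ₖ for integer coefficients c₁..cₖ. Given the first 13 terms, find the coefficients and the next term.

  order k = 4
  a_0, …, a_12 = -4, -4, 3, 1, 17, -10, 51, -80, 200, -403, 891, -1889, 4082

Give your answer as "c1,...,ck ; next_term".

0,3,-3,1 ; -8743

  a_4 = 0·1 + 3·3 + -3·-4 + 1·-4 = 17
  a_5 = 0·17 + 3·1 + -3·3 + 1·-4 = -10
  a_6 = 0·-10 + 3·17 + -3·1 + 1·3 = 51
  a_7 = 0·51 + 3·-10 + -3·17 + 1·1 = -80
  a_8 = 0·-80 + 3·51 + -3·-10 + 1·17 = 200
  a_9 = 0·200 + 3·-80 + -3·51 + 1·-10 = -403
  a_10 = 0·-403 + 3·200 + -3·-80 + 1·51 = 891
  a_11 = 0·891 + 3·-403 + -3·200 + 1·-80 = -1889
  a_12 = 0·-1889 + 3·891 + -3·-403 + 1·200 = 4082
  a_13 = 0·4082 + 3·-1889 + -3·891 + 1·-403 = -8743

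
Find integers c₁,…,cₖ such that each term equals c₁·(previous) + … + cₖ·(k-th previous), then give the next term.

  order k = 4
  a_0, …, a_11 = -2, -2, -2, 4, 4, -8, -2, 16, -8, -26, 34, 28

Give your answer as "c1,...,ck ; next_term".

0,-2,1,-1 ; -86

  a_4 = 0·4 + -2·-2 + 1·-2 + -1·-2 = 4
  a_5 = 0·4 + -2·4 + 1·-2 + -1·-2 = -8
  a_6 = 0·-8 + -2·4 + 1·4 + -1·-2 = -2
  a_7 = 0·-2 + -2·-8 + 1·4 + -1·4 = 16
  a_8 = 0·16 + -2·-2 + 1·-8 + -1·4 = -8
  a_9 = 0·-8 + -2·16 + 1·-2 + -1·-8 = -26
  a_10 = 0·-26 + -2·-8 + 1·16 + -1·-2 = 34
  a_11 = 0·34 + -2·-26 + 1·-8 + -1·16 = 28
  a_12 = 0·28 + -2·34 + 1·-26 + -1·-8 = -86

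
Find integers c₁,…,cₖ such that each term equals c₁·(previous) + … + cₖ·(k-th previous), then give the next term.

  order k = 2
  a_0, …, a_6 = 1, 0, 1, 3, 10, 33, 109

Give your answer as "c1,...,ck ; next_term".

  a_2 = 3·0 + 1·1 = 1
  a_3 = 3·1 + 1·0 = 3
  a_4 = 3·3 + 1·1 = 10
  a_5 = 3·10 + 1·3 = 33
  a_6 = 3·33 + 1·10 = 109
  a_7 = 3·109 + 1·33 = 360

3,1 ; 360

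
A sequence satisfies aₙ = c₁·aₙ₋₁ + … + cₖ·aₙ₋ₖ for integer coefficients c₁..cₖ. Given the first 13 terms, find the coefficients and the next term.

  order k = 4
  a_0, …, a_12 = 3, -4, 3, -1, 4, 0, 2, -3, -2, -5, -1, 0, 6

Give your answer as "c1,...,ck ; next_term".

0,1,-1,-1 ; 6

  a_4 = 0·-1 + 1·3 + -1·-4 + -1·3 = 4
  a_5 = 0·4 + 1·-1 + -1·3 + -1·-4 = 0
  a_6 = 0·0 + 1·4 + -1·-1 + -1·3 = 2
  a_7 = 0·2 + 1·0 + -1·4 + -1·-1 = -3
  a_8 = 0·-3 + 1·2 + -1·0 + -1·4 = -2
  a_9 = 0·-2 + 1·-3 + -1·2 + -1·0 = -5
  a_10 = 0·-5 + 1·-2 + -1·-3 + -1·2 = -1
  a_11 = 0·-1 + 1·-5 + -1·-2 + -1·-3 = 0
  a_12 = 0·0 + 1·-1 + -1·-5 + -1·-2 = 6
  a_13 = 0·6 + 1·0 + -1·-1 + -1·-5 = 6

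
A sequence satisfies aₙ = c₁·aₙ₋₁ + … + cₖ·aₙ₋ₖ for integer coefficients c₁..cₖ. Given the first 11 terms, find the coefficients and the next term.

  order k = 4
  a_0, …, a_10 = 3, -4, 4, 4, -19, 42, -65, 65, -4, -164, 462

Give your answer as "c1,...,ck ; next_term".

  a_4 = -2·4 + -1·4 + 1·-4 + -1·3 = -19
  a_5 = -2·-19 + -1·4 + 1·4 + -1·-4 = 42
  a_6 = -2·42 + -1·-19 + 1·4 + -1·4 = -65
  a_7 = -2·-65 + -1·42 + 1·-19 + -1·4 = 65
  a_8 = -2·65 + -1·-65 + 1·42 + -1·-19 = -4
  a_9 = -2·-4 + -1·65 + 1·-65 + -1·42 = -164
  a_10 = -2·-164 + -1·-4 + 1·65 + -1·-65 = 462
  a_11 = -2·462 + -1·-164 + 1·-4 + -1·65 = -829

-2,-1,1,-1 ; -829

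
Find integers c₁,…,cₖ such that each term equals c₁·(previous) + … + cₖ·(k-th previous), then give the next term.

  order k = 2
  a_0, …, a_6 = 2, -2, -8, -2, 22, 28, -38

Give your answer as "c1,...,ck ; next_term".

  a_2 = 1·-2 + -3·2 = -8
  a_3 = 1·-8 + -3·-2 = -2
  a_4 = 1·-2 + -3·-8 = 22
  a_5 = 1·22 + -3·-2 = 28
  a_6 = 1·28 + -3·22 = -38
  a_7 = 1·-38 + -3·28 = -122

1,-3 ; -122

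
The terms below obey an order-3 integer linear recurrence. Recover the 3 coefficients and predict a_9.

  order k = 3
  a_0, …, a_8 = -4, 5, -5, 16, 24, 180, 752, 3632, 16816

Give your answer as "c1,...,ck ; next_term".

4,4,-4 ; 78784

  a_3 = 4·-5 + 4·5 + -4·-4 = 16
  a_4 = 4·16 + 4·-5 + -4·5 = 24
  a_5 = 4·24 + 4·16 + -4·-5 = 180
  a_6 = 4·180 + 4·24 + -4·16 = 752
  a_7 = 4·752 + 4·180 + -4·24 = 3632
  a_8 = 4·3632 + 4·752 + -4·180 = 16816
  a_9 = 4·16816 + 4·3632 + -4·752 = 78784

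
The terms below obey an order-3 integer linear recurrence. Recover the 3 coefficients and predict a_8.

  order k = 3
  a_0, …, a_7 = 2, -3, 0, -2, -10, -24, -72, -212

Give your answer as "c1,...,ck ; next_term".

2,2,2 ; -616

  a_3 = 2·0 + 2·-3 + 2·2 = -2
  a_4 = 2·-2 + 2·0 + 2·-3 = -10
  a_5 = 2·-10 + 2·-2 + 2·0 = -24
  a_6 = 2·-24 + 2·-10 + 2·-2 = -72
  a_7 = 2·-72 + 2·-24 + 2·-10 = -212
  a_8 = 2·-212 + 2·-72 + 2·-24 = -616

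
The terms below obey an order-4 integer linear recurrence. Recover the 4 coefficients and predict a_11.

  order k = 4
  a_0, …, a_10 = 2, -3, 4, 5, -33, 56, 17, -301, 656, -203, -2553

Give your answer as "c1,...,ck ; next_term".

-2,-4,1,-2 ; 7176

  a_4 = -2·5 + -4·4 + 1·-3 + -2·2 = -33
  a_5 = -2·-33 + -4·5 + 1·4 + -2·-3 = 56
  a_6 = -2·56 + -4·-33 + 1·5 + -2·4 = 17
  a_7 = -2·17 + -4·56 + 1·-33 + -2·5 = -301
  a_8 = -2·-301 + -4·17 + 1·56 + -2·-33 = 656
  a_9 = -2·656 + -4·-301 + 1·17 + -2·56 = -203
  a_10 = -2·-203 + -4·656 + 1·-301 + -2·17 = -2553
  a_11 = -2·-2553 + -4·-203 + 1·656 + -2·-301 = 7176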